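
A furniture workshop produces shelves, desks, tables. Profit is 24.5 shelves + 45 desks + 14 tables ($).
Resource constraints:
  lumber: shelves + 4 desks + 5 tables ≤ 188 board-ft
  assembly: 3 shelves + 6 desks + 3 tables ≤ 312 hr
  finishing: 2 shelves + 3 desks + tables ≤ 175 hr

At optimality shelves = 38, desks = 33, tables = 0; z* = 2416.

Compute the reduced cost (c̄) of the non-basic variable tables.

-6.5

Binding: assembly and finishing. Non-binding: lumber (18 unused).
By complementary slackness, y = 0 for the non-binding constraint.
The binding rows give the dual system: 3·y_assembly + 2·y_finishing = 24.5 and 6·y_assembly + 3·y_finishing = 45.
→ y_assembly = 5.5 and y_finishing = 4.
Reduced cost of tables: c₃ − yᵀa₃ = 14 − (5.5·3 + 4·1) = 14 − 20.5 = -6.5.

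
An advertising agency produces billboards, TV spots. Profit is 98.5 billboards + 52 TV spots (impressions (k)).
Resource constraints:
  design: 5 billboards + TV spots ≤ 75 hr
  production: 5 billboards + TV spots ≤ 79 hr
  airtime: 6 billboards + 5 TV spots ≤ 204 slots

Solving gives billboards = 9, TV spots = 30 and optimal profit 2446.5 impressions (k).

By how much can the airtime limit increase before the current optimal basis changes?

Binding constraints: design, airtime. The basis is B = [[5,1],[6,5]] with det 19.
Per unit increase in airtime, x* moves by d = (-0.0526, 0.2632).
The basis stays optimal until billboards reaches 0; allowable increase = 171 slots.

171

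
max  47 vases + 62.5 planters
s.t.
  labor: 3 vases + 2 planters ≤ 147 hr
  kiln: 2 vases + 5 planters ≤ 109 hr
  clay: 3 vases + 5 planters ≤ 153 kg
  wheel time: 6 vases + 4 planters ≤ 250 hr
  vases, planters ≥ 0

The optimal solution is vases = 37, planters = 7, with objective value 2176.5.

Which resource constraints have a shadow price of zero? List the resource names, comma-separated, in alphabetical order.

clay, labor

labor: 125/147 (slack 22)
kiln: 109/109 (binding)
clay: 146/153 (slack 7)
wheel time: 250/250 (binding)
By complementary slackness, a constraint with positive slack has shadow price 0 → clay, labor.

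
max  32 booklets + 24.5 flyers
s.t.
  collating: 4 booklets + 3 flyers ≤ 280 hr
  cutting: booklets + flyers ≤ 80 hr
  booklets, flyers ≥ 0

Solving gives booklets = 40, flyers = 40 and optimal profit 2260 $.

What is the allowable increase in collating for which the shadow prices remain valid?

Binding constraints: collating, cutting. The basis is B = [[4,3],[1,1]] with det 1.
Per unit increase in collating, x* moves by d = (1, -1).
The basis stays optimal until flyers reaches 0; allowable increase = 40 hr.

40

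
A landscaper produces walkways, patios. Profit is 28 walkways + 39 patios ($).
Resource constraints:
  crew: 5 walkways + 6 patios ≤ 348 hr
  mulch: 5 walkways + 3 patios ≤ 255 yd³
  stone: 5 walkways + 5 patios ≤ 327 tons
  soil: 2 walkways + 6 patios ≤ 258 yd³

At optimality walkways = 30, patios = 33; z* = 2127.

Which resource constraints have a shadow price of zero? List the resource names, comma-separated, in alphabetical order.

crew: 348/348 (binding)
mulch: 249/255 (slack 6)
stone: 315/327 (slack 12)
soil: 258/258 (binding)
By complementary slackness, a constraint with positive slack has shadow price 0 → mulch, stone.

mulch, stone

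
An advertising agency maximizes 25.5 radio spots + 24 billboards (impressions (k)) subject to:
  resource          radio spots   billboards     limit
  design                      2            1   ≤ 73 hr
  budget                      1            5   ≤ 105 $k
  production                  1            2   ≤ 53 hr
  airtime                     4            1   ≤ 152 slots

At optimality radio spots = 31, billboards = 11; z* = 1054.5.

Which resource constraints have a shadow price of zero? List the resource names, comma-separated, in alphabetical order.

design: 73/73 (binding)
budget: 86/105 (slack 19)
production: 53/53 (binding)
airtime: 135/152 (slack 17)
By complementary slackness, a constraint with positive slack has shadow price 0 → airtime, budget.

airtime, budget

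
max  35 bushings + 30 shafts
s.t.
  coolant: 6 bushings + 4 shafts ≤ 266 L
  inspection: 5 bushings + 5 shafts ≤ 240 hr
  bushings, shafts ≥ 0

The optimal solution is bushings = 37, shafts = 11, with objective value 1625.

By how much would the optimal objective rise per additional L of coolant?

2.5

At the optimum: coolant uses 266 of 266 (binding); inspection uses 240 of 240 (binding).
Dual feasibility on the basic columns requires 6·y_coolant + 5·y_inspection = 35, 4·y_coolant + 5·y_inspection = 30.
Solving: y_coolant = 2.5, y_inspection = 4.
Shadow price of coolant = 2.5.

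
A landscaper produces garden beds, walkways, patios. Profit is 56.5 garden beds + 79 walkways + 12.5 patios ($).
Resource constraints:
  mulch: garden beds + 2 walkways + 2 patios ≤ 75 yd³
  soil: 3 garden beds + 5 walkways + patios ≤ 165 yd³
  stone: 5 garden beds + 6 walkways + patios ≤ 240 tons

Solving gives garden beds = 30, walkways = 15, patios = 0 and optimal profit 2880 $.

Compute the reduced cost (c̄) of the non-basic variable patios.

Binding: soil and stone. Non-binding: mulch (15 unused).
Since mulch is not tight, its dual is 0.
The binding rows give the dual system: 3·y_soil + 5·y_stone = 56.5 and 5·y_soil + 6·y_stone = 79.
This yields shadow prices y_soil = 8, y_stone = 6.5.
Reduced cost of patios: c₃ − yᵀa₃ = 12.5 − (8·1 + 6.5·1) = 12.5 − 14.5 = -2.

-2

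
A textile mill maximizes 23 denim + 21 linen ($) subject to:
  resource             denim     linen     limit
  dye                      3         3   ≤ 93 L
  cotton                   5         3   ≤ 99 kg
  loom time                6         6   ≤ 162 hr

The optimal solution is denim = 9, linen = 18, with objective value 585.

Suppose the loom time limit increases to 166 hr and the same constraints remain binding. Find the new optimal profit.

Check each constraint at x*: dye 81/93 (slack 12); cotton 99/99 (tight); loom time 162/162 (tight).
By complementary slackness, y = 0 for the non-binding constraint.
Dual feasibility on the basic columns requires 5·y_cotton + 6·y_loom time = 23, 3·y_cotton + 6·y_loom time = 21.
Solving: y_cotton = 1, y_loom time = 3.
Δz = y_loom time·Δb = 3 × (4) = 12, so new z* = 585 + 12 = 597.

597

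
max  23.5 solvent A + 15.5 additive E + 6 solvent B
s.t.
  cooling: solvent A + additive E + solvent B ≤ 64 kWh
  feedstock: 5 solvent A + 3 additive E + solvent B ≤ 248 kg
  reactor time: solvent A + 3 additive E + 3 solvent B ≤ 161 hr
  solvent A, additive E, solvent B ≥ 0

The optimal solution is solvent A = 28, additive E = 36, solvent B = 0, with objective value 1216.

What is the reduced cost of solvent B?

Check each constraint at x*: cooling 64/64 (tight); feedstock 248/248 (tight); reactor time 136/161 (slack 25).
By complementary slackness, y = 0 for the non-binding constraint.
From A_Bᵀ y = c: 1·y_cooling + 5·y_feedstock = 23.5; 1·y_cooling + 3·y_feedstock = 15.5.
→ y_cooling = 3.5 and y_feedstock = 4.
Reduced cost of solvent B: c₃ − yᵀa₃ = 6 − (3.5·1 + 4·1) = 6 − 7.5 = -1.5.

-1.5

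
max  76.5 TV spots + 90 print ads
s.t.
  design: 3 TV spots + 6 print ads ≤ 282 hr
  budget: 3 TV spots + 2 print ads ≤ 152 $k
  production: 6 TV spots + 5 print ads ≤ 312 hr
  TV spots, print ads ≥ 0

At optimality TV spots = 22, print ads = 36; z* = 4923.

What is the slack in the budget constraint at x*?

14

budget used = 3·22 + 2·36 = 138; slack = 152 − 138 = 14.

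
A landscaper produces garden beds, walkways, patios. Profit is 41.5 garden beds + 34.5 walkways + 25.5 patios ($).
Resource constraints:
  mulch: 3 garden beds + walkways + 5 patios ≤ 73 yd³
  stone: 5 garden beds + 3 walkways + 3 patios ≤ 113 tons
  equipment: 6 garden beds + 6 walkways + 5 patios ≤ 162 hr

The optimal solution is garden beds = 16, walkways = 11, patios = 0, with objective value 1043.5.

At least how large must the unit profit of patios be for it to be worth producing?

Binding: stone and equipment. Non-binding: mulch (14 unused).
Since mulch is not tight, its dual is 0.
From A_Bᵀ y = c: 5·y_stone + 6·y_equipment = 41.5; 3·y_stone + 6·y_equipment = 34.5.
Solving: y_stone = 3.5, y_equipment = 4.
patios enters the basis when its profit ≥ yᵀa₃ = 3.5·3 + 4·5 = 30.5.

30.5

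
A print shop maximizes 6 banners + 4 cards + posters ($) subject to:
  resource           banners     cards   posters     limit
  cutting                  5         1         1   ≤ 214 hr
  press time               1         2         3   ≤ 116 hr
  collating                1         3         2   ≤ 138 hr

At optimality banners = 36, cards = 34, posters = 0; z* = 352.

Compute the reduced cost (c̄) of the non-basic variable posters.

-2

At the optimum: cutting uses 214 of 214 (binding); press time uses 104 of 116 (slack = 12); collating uses 138 of 138 (binding).
By complementary slackness, y = 0 for the non-binding constraint.
The binding rows give the dual system: 5·y_cutting + 1·y_collating = 6 and 1·y_cutting + 3·y_collating = 4.
Solving: y_cutting = 1, y_collating = 1.
Reduced cost of posters: c₃ − yᵀa₃ = 1 − (1·1 + 1·2) = 1 − 3 = -2.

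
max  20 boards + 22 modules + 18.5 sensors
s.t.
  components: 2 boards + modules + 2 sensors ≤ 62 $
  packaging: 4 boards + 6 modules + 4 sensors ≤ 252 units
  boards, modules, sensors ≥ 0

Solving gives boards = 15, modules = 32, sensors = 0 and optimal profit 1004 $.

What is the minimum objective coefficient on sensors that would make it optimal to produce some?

20

Check each constraint at x*: components 62/62 (tight); packaging 252/252 (tight).
Dual feasibility on the basic columns requires 2·y_components + 4·y_packaging = 20, 1·y_components + 6·y_packaging = 22.
→ y_components = 4 and y_packaging = 3.
sensors enters the basis when its profit ≥ yᵀa₃ = 4·2 + 3·4 = 20.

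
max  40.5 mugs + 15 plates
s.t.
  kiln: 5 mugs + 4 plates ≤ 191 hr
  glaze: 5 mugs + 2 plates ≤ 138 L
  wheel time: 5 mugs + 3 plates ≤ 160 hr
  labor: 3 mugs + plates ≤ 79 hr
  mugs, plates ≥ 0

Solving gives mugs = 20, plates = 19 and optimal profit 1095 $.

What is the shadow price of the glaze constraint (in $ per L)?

4.5

Binding: glaze and labor. Non-binding: kiln (15 unused), wheel time (3 unused).
Since kiln, wheel time are not tight, their duals are 0.
Dual feasibility on the basic columns requires 5·y_glaze + 3·y_labor = 40.5, 2·y_glaze + 1·y_labor = 15.
Solving: y_glaze = 4.5, y_labor = 6.
Shadow price of glaze = 4.5.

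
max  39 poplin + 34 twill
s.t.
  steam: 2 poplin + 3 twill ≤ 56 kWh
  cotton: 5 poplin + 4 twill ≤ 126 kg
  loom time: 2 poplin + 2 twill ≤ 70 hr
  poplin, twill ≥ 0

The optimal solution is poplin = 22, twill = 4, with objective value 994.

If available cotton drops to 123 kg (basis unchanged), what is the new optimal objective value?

973

At the optimum: steam uses 56 of 56 (binding); cotton uses 126 of 126 (binding); loom time uses 52 of 70 (slack = 18).
By complementary slackness, y = 0 for the non-binding constraint.
The binding rows give the dual system: 2·y_steam + 5·y_cotton = 39 and 3·y_steam + 4·y_cotton = 34.
Solving: y_steam = 2, y_cotton = 7.
Δz = y_cotton·Δb = 7 × (-3) = -21, so new z* = 994 − 21 = 973.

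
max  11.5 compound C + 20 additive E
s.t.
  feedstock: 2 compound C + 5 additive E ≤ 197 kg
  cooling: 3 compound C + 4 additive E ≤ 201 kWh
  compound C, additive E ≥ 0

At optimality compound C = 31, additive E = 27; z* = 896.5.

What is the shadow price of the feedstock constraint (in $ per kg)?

2

At the optimum: feedstock uses 197 of 197 (binding); cooling uses 201 of 201 (binding).
Dual feasibility on the basic columns requires 2·y_feedstock + 3·y_cooling = 11.5, 5·y_feedstock + 4·y_cooling = 20.
→ y_feedstock = 2 and y_cooling = 2.5.
Shadow price of feedstock = 2.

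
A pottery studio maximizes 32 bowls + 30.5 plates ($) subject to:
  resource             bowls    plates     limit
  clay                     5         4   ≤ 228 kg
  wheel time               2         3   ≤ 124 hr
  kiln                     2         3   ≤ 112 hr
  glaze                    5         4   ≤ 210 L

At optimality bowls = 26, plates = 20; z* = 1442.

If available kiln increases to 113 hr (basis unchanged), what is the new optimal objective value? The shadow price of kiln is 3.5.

Δb = 1, so new z* = 1442 + (3.5)·(1) = 1442 + 3.5 = 1445.5.

1445.5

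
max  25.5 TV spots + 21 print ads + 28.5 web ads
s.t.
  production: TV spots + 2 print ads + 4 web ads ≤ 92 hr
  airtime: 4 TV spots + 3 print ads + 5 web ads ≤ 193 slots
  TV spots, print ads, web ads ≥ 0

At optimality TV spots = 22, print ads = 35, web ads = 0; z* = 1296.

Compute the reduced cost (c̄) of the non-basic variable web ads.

-7.5

Check each constraint at x*: production 92/92 (tight); airtime 193/193 (tight).
Dual feasibility on the basic columns requires 1·y_production + 4·y_airtime = 25.5, 2·y_production + 3·y_airtime = 21.
This yields shadow prices y_production = 1.5, y_airtime = 6.
Reduced cost of web ads: c₃ − yᵀa₃ = 28.5 − (1.5·4 + 6·5) = 28.5 − 36 = -7.5.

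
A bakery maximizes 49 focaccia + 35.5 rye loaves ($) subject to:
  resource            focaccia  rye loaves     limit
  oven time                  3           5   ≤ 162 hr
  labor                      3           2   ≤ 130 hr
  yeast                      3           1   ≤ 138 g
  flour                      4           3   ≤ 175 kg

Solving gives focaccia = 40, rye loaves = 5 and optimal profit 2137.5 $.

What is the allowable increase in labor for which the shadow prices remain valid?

Binding constraints: labor, flour. The basis is B = [[3,2],[4,3]] with det 1.
Per unit increase in labor, x* moves by d = (3, -4).
The basis stays optimal until rye loaves reaches 0; allowable increase = 1.25 hr.

1.25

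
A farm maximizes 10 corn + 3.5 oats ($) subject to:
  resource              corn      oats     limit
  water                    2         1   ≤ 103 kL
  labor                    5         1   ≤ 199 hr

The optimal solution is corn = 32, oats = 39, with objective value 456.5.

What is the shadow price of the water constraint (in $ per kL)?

2.5

Check each constraint at x*: water 103/103 (tight); labor 199/199 (tight).
Dual feasibility on the basic columns requires 2·y_water + 5·y_labor = 10, 1·y_water + 1·y_labor = 3.5.
→ y_water = 2.5 and y_labor = 1.
Shadow price of water = 2.5.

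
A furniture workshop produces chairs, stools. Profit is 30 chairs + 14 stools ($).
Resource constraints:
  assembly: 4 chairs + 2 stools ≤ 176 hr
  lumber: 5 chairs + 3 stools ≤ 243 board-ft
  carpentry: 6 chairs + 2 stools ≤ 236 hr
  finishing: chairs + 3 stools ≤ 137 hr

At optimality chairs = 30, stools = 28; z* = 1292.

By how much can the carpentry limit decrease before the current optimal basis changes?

9.2

Binding constraints: assembly, carpentry. The basis is B = [[4,2],[6,2]] with det -4.
Per unit decrease in carpentry, x* moves by d = (-0.5, 1).
The basis stays optimal until finishing becomes binding; allowable decrease = 9.2 hr.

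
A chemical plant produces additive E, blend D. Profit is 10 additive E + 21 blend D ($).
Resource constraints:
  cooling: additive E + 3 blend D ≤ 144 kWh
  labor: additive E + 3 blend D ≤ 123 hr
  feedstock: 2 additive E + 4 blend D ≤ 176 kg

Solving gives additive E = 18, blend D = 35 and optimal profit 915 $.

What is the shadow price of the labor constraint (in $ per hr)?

1

At the optimum: cooling uses 123 of 144 (slack = 21); labor uses 123 of 123 (binding); feedstock uses 176 of 176 (binding).
Slack constraints have shadow price 0 (complementary slackness).
Dual feasibility on the basic columns requires 1·y_labor + 2·y_feedstock = 10, 3·y_labor + 4·y_feedstock = 21.
→ y_labor = 1 and y_feedstock = 4.5.
Shadow price of labor = 1.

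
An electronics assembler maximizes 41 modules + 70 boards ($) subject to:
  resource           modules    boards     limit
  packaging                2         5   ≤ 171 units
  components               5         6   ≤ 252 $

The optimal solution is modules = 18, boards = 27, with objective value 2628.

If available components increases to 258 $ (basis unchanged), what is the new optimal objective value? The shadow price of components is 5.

2658

Δb = 6, so new z* = 2628 + (5)·(6) = 2628 + 30 = 2658.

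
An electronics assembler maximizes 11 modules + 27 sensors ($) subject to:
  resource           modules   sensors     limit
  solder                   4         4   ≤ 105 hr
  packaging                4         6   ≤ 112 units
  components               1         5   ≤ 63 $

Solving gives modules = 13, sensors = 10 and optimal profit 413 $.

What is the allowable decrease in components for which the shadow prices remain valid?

22.75

Binding constraints: packaging, components. The basis is B = [[4,6],[1,5]] with det 14.
Per unit decrease in components, x* moves by d = (0.4286, -0.2857).
The basis stays optimal until solder becomes binding; allowable decrease = 22.75 $.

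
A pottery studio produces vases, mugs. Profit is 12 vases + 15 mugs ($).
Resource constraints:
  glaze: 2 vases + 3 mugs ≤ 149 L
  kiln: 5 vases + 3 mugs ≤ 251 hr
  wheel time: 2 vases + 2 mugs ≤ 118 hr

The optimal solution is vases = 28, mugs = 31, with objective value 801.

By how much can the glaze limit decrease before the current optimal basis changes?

Binding constraints: glaze, wheel time. The basis is B = [[2,3],[2,2]] with det -2.
Per unit decrease in glaze, x* moves by d = (1, -1).
The basis stays optimal until kiln becomes binding; allowable decrease = 9 L.

9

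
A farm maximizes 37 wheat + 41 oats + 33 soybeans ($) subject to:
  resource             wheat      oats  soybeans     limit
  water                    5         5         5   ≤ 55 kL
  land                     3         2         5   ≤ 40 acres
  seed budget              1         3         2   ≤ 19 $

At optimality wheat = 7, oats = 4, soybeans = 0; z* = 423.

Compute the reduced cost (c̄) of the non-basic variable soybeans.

-6

Binding: water and seed budget. Non-binding: land (11 unused).
By complementary slackness, y = 0 for the non-binding constraint.
The binding rows give the dual system: 5·y_water + 1·y_seed budget = 37 and 5·y_water + 3·y_seed budget = 41.
→ y_water = 7 and y_seed budget = 2.
Reduced cost of soybeans: c₃ − yᵀa₃ = 33 − (7·5 + 2·2) = 33 − 39 = -6.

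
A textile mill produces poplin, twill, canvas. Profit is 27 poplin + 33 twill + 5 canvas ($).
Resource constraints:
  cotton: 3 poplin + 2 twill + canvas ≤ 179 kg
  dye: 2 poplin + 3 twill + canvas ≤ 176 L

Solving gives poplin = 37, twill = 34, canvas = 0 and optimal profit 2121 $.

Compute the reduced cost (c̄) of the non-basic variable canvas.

Both cotton and dye are binding at x*.
From A_Bᵀ y = c: 3·y_cotton + 2·y_dye = 27; 2·y_cotton + 3·y_dye = 33.
→ y_cotton = 3 and y_dye = 9.
Reduced cost of canvas: c₃ − yᵀa₃ = 5 − (3·1 + 9·1) = 5 − 12 = -7.

-7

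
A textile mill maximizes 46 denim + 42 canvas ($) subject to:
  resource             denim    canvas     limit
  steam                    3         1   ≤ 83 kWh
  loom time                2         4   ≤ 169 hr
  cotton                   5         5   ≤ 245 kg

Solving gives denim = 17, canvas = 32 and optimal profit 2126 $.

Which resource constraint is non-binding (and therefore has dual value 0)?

loom time

steam: 83/83 (binding)
loom time: 162/169 (slack 7)
cotton: 245/245 (binding)
By complementary slackness, a constraint with positive slack has shadow price 0 → loom time.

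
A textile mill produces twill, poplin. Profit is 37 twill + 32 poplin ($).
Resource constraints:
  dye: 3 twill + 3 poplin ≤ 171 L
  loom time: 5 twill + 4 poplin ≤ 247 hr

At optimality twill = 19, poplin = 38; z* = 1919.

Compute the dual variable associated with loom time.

Both dye and loom time are binding at x*.
The binding rows give the dual system: 3·y_dye + 5·y_loom time = 37 and 3·y_dye + 4·y_loom time = 32.
This yields shadow prices y_dye = 4, y_loom time = 5.
Shadow price of loom time = 5.

5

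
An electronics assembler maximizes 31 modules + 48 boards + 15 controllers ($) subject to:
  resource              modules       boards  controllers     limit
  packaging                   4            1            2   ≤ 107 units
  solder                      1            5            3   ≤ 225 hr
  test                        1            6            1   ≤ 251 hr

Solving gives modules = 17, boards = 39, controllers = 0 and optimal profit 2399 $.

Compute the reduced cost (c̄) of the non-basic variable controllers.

Binding: packaging and test. Non-binding: solder (13 unused).
Slack constraints have shadow price 0 (complementary slackness).
Dual feasibility on the basic columns requires 4·y_packaging + 1·y_test = 31, 1·y_packaging + 6·y_test = 48.
Solving: y_packaging = 6, y_test = 7.
Reduced cost of controllers: c₃ − yᵀa₃ = 15 − (6·2 + 7·1) = 15 − 19 = -4.

-4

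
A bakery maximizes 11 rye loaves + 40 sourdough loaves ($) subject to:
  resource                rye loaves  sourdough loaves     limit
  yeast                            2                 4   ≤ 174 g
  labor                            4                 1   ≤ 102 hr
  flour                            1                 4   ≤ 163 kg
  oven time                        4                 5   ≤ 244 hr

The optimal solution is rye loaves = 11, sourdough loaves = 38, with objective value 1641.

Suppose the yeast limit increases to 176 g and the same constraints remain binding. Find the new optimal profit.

Binding: yeast and flour. Non-binding: labor (20 unused), oven time (10 unused).
Since labor, oven time are not tight, their duals are 0.
From A_Bᵀ y = c: 2·y_yeast + 1·y_flour = 11; 4·y_yeast + 4·y_flour = 40.
This yields shadow prices y_yeast = 1, y_flour = 9.
Δz = y_yeast·Δb = 1 × (2) = 2, so new z* = 1641 + 2 = 1643.

1643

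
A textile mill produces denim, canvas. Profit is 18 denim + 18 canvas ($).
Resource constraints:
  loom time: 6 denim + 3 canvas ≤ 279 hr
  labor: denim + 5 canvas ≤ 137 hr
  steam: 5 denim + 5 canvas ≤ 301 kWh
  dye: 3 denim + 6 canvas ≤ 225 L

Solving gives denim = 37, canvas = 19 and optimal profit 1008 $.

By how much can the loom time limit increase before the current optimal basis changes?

Binding constraints: loom time, dye. The basis is B = [[6,3],[3,6]] with det 27.
Per unit increase in loom time, x* moves by d = (0.2222, -0.1111).
The basis stays optimal until steam becomes binding; allowable increase = 37.8 hr.

37.8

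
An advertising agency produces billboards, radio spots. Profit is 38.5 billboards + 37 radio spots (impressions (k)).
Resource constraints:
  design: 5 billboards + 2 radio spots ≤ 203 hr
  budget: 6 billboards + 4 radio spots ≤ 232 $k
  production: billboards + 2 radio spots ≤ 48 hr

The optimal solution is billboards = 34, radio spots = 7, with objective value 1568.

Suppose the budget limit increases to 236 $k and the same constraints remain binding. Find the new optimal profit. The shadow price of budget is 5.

1588

Δb = 4, so new z* = 1568 + (5)·(4) = 1568 + 20 = 1588.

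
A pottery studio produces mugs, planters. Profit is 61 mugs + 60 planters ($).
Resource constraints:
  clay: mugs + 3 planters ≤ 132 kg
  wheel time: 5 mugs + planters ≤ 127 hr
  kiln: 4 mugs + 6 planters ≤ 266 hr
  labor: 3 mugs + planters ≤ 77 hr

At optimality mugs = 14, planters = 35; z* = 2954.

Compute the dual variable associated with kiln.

8.5

At the optimum: clay uses 119 of 132 (slack = 13); wheel time uses 105 of 127 (slack = 22); kiln uses 266 of 266 (binding); labor uses 77 of 77 (binding).
Since clay, wheel time are not tight, their duals are 0.
From A_Bᵀ y = c: 4·y_kiln + 3·y_labor = 61; 6·y_kiln + 1·y_labor = 60.
→ y_kiln = 8.5 and y_labor = 9.
Shadow price of kiln = 8.5.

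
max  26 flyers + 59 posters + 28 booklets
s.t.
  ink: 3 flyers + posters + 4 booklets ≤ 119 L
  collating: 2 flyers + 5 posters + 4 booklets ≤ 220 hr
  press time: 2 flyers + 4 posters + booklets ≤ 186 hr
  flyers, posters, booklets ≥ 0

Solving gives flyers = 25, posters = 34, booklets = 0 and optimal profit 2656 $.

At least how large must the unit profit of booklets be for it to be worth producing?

34

Binding: collating and press time. Non-binding: ink (10 unused).
By complementary slackness, y = 0 for the non-binding constraint.
Dual feasibility on the basic columns requires 2·y_collating + 2·y_press time = 26, 5·y_collating + 4·y_press time = 59.
Solving: y_collating = 7, y_press time = 6.
booklets enters the basis when its profit ≥ yᵀa₃ = 7·4 + 6·1 = 34.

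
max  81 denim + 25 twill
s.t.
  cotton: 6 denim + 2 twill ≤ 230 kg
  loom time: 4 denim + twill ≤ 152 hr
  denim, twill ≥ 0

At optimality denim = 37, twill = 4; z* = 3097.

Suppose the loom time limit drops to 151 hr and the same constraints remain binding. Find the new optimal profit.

At the optimum: cotton uses 230 of 230 (binding); loom time uses 152 of 152 (binding).
From A_Bᵀ y = c: 6·y_cotton + 4·y_loom time = 81; 2·y_cotton + 1·y_loom time = 25.
→ y_cotton = 9.5 and y_loom time = 6.
Δz = y_loom time·Δb = 6 × (-1) = -6, so new z* = 3097 − 6 = 3091.

3091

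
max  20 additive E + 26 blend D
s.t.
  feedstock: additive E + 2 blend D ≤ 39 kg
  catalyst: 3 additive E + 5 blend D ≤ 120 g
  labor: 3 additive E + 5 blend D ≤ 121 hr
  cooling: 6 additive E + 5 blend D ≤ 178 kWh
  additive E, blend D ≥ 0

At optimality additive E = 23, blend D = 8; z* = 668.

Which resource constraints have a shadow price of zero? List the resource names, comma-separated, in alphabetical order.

catalyst, labor

feedstock: 39/39 (binding)
catalyst: 109/120 (slack 11)
labor: 109/121 (slack 12)
cooling: 178/178 (binding)
By complementary slackness, a constraint with positive slack has shadow price 0 → catalyst, labor.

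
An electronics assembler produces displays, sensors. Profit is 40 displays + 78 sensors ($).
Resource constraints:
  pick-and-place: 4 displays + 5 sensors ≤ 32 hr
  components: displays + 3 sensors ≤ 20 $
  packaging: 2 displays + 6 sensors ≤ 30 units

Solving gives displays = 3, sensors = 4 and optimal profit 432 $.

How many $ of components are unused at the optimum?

5

components used = 1·3 + 3·4 = 15; slack = 20 − 15 = 5.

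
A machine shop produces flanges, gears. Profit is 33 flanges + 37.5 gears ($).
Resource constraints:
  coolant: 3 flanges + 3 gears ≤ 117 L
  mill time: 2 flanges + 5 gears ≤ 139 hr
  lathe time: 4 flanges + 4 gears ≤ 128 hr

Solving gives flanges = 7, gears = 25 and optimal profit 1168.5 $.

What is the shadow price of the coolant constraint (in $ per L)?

Binding: mill time and lathe time. Non-binding: coolant (21 unused).
Since coolant is not tight, its dual is 0.
The binding rows give the dual system: 2·y_mill time + 4·y_lathe time = 33 and 5·y_mill time + 4·y_lathe time = 37.5.
Solving: y_mill time = 1.5, y_lathe time = 7.5.
Shadow price of coolant = 0.

0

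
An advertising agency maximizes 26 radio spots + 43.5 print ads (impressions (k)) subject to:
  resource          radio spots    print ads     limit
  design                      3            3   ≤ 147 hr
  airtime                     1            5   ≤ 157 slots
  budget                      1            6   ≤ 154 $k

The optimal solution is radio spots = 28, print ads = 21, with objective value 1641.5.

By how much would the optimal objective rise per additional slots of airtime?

0

Binding: design and budget. Non-binding: airtime (24 unused).
By complementary slackness, y = 0 for the non-binding constraint.
Dual feasibility on the basic columns requires 3·y_design + 1·y_budget = 26, 3·y_design + 6·y_budget = 43.5.
This yields shadow prices y_design = 7.5, y_budget = 3.5.
Shadow price of airtime = 0.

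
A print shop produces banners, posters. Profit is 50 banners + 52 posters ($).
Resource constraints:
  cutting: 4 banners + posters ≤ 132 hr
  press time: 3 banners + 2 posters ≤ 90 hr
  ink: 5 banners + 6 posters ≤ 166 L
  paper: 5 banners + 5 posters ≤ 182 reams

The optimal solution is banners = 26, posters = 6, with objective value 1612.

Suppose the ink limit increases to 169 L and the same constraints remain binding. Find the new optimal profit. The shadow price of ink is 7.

Δb = 3, so new z* = 1612 + (7)·(3) = 1612 + 21 = 1633.

1633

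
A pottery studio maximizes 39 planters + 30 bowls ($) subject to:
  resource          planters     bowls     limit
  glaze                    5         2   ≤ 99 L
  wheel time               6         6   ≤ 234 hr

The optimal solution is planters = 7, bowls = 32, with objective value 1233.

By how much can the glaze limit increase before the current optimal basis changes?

Binding constraints: glaze, wheel time. The basis is B = [[5,2],[6,6]] with det 18.
Per unit increase in glaze, x* moves by d = (0.3333, -0.3333).
The basis stays optimal until bowls reaches 0; allowable increase = 96 L.

96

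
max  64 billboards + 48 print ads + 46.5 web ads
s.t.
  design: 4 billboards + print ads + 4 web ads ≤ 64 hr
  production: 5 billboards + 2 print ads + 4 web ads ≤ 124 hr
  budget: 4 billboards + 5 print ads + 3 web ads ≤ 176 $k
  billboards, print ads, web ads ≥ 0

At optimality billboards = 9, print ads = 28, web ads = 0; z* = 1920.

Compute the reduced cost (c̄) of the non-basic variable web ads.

-9.5

At the optimum: design uses 64 of 64 (binding); production uses 101 of 124 (slack = 23); budget uses 176 of 176 (binding).
By complementary slackness, y = 0 for the non-binding constraint.
From A_Bᵀ y = c: 4·y_design + 4·y_budget = 64; 1·y_design + 5·y_budget = 48.
Solving: y_design = 8, y_budget = 8.
Reduced cost of web ads: c₃ − yᵀa₃ = 46.5 − (8·4 + 8·3) = 46.5 − 56 = -9.5.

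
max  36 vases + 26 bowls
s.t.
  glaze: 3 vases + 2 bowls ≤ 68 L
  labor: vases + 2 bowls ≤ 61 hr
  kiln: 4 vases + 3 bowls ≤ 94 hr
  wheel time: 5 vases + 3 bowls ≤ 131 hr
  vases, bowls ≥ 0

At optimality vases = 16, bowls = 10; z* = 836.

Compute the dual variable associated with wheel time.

0

At the optimum: glaze uses 68 of 68 (binding); labor uses 36 of 61 (slack = 25); kiln uses 94 of 94 (binding); wheel time uses 110 of 131 (slack = 21).
Slack constraints have shadow price 0 (complementary slackness).
The binding rows give the dual system: 3·y_glaze + 4·y_kiln = 36 and 2·y_glaze + 3·y_kiln = 26.
→ y_glaze = 4 and y_kiln = 6.
Shadow price of wheel time = 0.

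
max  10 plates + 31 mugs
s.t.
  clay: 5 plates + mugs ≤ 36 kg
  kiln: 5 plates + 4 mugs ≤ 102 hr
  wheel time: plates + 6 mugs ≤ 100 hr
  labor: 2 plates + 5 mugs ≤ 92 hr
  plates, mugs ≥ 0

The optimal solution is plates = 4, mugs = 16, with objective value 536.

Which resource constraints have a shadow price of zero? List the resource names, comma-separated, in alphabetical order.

kiln, labor

clay: 36/36 (binding)
kiln: 84/102 (slack 18)
wheel time: 100/100 (binding)
labor: 88/92 (slack 4)
By complementary slackness, a constraint with positive slack has shadow price 0 → kiln, labor.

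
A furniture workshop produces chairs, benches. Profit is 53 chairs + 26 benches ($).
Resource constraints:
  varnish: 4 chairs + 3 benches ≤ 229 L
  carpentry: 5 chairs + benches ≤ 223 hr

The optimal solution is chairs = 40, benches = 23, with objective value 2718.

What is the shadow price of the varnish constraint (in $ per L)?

Both varnish and carpentry are binding at x*.
From A_Bᵀ y = c: 4·y_varnish + 5·y_carpentry = 53; 3·y_varnish + 1·y_carpentry = 26.
This yields shadow prices y_varnish = 7, y_carpentry = 5.
Shadow price of varnish = 7.

7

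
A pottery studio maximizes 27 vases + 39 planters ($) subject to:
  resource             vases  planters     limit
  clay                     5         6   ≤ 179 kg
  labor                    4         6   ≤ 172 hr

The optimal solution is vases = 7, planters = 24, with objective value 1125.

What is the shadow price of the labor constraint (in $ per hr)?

5.5

Both clay and labor are binding at x*.
The binding rows give the dual system: 5·y_clay + 4·y_labor = 27 and 6·y_clay + 6·y_labor = 39.
This yields shadow prices y_clay = 1, y_labor = 5.5.
Shadow price of labor = 5.5.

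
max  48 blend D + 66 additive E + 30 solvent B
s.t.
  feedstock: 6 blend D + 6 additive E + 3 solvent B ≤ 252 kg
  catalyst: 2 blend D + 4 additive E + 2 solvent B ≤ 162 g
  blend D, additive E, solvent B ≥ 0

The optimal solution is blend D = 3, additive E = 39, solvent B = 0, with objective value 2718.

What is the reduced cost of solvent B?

-3

At the optimum: feedstock uses 252 of 252 (binding); catalyst uses 162 of 162 (binding).
The binding rows give the dual system: 6·y_feedstock + 2·y_catalyst = 48 and 6·y_feedstock + 4·y_catalyst = 66.
→ y_feedstock = 5 and y_catalyst = 9.
Reduced cost of solvent B: c₃ − yᵀa₃ = 30 − (5·3 + 9·2) = 30 − 33 = -3.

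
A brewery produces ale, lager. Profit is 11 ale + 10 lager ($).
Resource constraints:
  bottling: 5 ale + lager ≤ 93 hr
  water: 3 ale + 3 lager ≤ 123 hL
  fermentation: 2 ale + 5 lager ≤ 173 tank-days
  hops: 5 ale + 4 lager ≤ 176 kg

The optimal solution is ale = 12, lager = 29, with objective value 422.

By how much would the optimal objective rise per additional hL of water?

2

At the optimum: bottling uses 89 of 93 (slack = 4); water uses 123 of 123 (binding); fermentation uses 169 of 173 (slack = 4); hops uses 176 of 176 (binding).
By complementary slackness, y = 0 for the non-binding constraints.
Dual feasibility on the basic columns requires 3·y_water + 5·y_hops = 11, 3·y_water + 4·y_hops = 10.
→ y_water = 2 and y_hops = 1.
Shadow price of water = 2.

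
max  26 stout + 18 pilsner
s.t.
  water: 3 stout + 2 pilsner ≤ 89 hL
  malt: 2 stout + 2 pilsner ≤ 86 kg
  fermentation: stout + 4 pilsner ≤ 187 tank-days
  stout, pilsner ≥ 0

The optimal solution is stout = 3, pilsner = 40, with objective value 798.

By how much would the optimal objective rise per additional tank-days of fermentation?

At the optimum: water uses 89 of 89 (binding); malt uses 86 of 86 (binding); fermentation uses 163 of 187 (slack = 24).
Slack constraints have shadow price 0 (complementary slackness).
The binding rows give the dual system: 3·y_water + 2·y_malt = 26 and 2·y_water + 2·y_malt = 18.
Solving: y_water = 8, y_malt = 1.
Shadow price of fermentation = 0.

0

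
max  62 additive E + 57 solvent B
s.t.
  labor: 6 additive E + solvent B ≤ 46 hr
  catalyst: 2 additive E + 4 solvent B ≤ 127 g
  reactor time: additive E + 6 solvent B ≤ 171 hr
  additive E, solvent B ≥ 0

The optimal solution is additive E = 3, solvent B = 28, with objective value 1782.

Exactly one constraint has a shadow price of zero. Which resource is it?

labor: 46/46 (binding)
catalyst: 118/127 (slack 9)
reactor time: 171/171 (binding)
By complementary slackness, a constraint with positive slack has shadow price 0 → catalyst.

catalyst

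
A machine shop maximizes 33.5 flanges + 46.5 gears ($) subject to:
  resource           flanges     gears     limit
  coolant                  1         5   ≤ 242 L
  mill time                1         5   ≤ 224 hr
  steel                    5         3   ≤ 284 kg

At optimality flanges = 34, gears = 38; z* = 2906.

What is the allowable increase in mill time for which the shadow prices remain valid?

18

Binding constraints: mill time, steel. The basis is B = [[1,5],[5,3]] with det -22.
Per unit increase in mill time, x* moves by d = (-0.1364, 0.2273).
The basis stays optimal until coolant becomes binding; allowable increase = 18 hr.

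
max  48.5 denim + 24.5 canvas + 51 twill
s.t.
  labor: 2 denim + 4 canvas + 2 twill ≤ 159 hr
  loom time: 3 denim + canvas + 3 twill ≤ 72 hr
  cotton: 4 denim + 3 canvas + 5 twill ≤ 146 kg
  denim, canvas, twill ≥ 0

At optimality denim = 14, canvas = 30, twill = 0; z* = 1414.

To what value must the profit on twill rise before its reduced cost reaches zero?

Binding: loom time and cotton. Non-binding: labor (11 unused).
Slack constraints have shadow price 0 (complementary slackness).
From A_Bᵀ y = c: 3·y_loom time + 4·y_cotton = 48.5; 1·y_loom time + 3·y_cotton = 24.5.
This yields shadow prices y_loom time = 9.5, y_cotton = 5.
twill enters the basis when its profit ≥ yᵀa₃ = 9.5·3 + 5·5 = 53.5.

53.5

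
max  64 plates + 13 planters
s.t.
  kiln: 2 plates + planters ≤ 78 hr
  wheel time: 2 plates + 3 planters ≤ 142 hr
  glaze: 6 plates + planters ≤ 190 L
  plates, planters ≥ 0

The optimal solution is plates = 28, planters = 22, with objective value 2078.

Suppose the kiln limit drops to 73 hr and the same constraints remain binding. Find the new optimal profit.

Binding: kiln and glaze. Non-binding: wheel time (20 unused).
Since wheel time is not tight, its dual is 0.
Dual feasibility on the basic columns requires 2·y_kiln + 6·y_glaze = 64, 1·y_kiln + 1·y_glaze = 13.
→ y_kiln = 3.5 and y_glaze = 9.5.
Δz = y_kiln·Δb = 3.5 × (-5) = -17.5, so new z* = 2078 − 17.5 = 2060.5.

2060.5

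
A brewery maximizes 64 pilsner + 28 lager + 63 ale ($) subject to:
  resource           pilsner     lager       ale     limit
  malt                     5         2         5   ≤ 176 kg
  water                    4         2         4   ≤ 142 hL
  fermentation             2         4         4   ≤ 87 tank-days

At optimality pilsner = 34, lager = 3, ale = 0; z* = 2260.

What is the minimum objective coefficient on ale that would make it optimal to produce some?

Check each constraint at x*: malt 176/176 (tight); water 142/142 (tight); fermentation 80/87 (slack 7).
By complementary slackness, y = 0 for the non-binding constraint.
From A_Bᵀ y = c: 5·y_malt + 4·y_water = 64; 2·y_malt + 2·y_water = 28.
This yields shadow prices y_malt = 8, y_water = 6.
ale enters the basis when its profit ≥ yᵀa₃ = 8·5 + 6·4 = 64.

64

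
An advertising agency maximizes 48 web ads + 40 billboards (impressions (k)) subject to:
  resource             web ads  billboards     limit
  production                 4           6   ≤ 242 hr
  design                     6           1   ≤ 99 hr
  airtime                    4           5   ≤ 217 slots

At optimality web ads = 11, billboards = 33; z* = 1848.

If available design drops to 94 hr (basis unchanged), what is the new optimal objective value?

Check each constraint at x*: production 242/242 (tight); design 99/99 (tight); airtime 209/217 (slack 8).
By complementary slackness, y = 0 for the non-binding constraint.
Dual feasibility on the basic columns requires 4·y_production + 6·y_design = 48, 6·y_production + 1·y_design = 40.
This yields shadow prices y_production = 6, y_design = 4.
Δz = y_design·Δb = 4 × (-5) = -20, so new z* = 1848 − 20 = 1828.

1828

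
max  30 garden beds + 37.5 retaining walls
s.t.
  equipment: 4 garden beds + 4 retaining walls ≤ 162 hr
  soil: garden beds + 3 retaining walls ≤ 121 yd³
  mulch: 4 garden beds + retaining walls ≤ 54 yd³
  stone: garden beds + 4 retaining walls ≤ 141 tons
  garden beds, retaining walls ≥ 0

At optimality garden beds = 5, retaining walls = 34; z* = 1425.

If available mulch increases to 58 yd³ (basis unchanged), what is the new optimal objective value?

At the optimum: equipment uses 156 of 162 (slack = 6); soil uses 107 of 121 (slack = 14); mulch uses 54 of 54 (binding); stone uses 141 of 141 (binding).
Slack constraints have shadow price 0 (complementary slackness).
From A_Bᵀ y = c: 4·y_mulch + 1·y_stone = 30; 1·y_mulch + 4·y_stone = 37.5.
This yields shadow prices y_mulch = 5.5, y_stone = 8.
Δz = y_mulch·Δb = 5.5 × (4) = 22, so new z* = 1425 + 22 = 1447.

1447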